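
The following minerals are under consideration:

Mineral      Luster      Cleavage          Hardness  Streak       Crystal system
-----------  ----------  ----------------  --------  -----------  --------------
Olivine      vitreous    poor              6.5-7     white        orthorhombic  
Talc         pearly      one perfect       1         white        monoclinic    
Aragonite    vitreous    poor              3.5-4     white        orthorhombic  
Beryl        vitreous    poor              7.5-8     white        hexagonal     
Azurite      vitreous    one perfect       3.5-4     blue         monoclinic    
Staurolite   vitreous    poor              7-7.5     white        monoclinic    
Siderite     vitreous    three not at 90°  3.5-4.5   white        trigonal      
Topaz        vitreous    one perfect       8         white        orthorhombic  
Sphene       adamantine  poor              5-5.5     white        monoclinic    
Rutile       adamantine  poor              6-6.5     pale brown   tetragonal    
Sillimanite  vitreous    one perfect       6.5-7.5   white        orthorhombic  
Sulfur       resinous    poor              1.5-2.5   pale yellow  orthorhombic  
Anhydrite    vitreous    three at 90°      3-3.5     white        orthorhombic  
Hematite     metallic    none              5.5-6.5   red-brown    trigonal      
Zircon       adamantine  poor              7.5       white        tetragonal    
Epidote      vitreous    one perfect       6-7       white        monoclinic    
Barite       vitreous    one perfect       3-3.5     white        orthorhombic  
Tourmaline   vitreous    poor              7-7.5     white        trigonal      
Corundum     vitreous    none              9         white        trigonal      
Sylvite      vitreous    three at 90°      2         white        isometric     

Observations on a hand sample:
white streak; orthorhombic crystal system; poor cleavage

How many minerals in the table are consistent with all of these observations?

White streak is inconsistent with Azurite, Rutile, Sulfur, Hematite.
Orthorhombic crystal system — only Olivine, Aragonite, Topaz, Sillimanite, Anhydrite, Barite remain.
Poor cleavage — only Olivine, Aragonite remain.
Remaining candidates: Aragonite, Olivine.
That is 2 minerals.

2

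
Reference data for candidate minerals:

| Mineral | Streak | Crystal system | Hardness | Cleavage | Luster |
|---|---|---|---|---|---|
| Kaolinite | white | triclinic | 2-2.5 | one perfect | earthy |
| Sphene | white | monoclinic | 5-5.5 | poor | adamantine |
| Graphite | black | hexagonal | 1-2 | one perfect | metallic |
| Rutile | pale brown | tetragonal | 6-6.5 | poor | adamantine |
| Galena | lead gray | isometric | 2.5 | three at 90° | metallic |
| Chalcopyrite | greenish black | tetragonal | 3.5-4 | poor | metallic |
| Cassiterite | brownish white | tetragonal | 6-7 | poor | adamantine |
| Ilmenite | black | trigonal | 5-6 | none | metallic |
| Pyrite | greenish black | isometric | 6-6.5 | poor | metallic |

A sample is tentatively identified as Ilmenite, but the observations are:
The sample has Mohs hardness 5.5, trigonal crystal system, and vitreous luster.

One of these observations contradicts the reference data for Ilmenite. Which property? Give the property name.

Mohs hardness 5.5: Ilmenite has hardness 5-6 — matches.
Trigonal crystal system: Ilmenite has trigonal system — matches.
Vitreous luster: Ilmenite has metallic luster — outside the reference range.
The luster is the one property that does not fit.

luster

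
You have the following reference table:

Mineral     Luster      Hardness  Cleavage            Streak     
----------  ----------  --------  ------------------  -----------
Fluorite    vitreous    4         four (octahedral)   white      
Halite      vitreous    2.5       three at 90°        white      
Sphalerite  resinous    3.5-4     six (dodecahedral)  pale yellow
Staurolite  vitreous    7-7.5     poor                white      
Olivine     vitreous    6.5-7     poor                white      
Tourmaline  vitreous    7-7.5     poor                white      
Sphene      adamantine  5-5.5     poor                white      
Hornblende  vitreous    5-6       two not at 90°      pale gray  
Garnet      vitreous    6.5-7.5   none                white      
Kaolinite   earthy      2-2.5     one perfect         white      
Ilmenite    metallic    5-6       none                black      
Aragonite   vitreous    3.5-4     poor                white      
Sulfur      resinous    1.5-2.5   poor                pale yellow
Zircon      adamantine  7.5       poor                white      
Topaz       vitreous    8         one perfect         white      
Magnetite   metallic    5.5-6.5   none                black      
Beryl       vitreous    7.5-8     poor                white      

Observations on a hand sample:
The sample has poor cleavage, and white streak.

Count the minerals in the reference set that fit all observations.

Poor cleavage: narrows the field to Staurolite, Olivine, Tourmaline, Sphene, Aragonite, Sulfur, Zircon, Beryl.
White streak rules out Sulfur.
The minerals that satisfy all observations are Aragonite, Beryl, Olivine, Sphene, Staurolite, Tourmaline, Zircon.
That is 7 minerals.

7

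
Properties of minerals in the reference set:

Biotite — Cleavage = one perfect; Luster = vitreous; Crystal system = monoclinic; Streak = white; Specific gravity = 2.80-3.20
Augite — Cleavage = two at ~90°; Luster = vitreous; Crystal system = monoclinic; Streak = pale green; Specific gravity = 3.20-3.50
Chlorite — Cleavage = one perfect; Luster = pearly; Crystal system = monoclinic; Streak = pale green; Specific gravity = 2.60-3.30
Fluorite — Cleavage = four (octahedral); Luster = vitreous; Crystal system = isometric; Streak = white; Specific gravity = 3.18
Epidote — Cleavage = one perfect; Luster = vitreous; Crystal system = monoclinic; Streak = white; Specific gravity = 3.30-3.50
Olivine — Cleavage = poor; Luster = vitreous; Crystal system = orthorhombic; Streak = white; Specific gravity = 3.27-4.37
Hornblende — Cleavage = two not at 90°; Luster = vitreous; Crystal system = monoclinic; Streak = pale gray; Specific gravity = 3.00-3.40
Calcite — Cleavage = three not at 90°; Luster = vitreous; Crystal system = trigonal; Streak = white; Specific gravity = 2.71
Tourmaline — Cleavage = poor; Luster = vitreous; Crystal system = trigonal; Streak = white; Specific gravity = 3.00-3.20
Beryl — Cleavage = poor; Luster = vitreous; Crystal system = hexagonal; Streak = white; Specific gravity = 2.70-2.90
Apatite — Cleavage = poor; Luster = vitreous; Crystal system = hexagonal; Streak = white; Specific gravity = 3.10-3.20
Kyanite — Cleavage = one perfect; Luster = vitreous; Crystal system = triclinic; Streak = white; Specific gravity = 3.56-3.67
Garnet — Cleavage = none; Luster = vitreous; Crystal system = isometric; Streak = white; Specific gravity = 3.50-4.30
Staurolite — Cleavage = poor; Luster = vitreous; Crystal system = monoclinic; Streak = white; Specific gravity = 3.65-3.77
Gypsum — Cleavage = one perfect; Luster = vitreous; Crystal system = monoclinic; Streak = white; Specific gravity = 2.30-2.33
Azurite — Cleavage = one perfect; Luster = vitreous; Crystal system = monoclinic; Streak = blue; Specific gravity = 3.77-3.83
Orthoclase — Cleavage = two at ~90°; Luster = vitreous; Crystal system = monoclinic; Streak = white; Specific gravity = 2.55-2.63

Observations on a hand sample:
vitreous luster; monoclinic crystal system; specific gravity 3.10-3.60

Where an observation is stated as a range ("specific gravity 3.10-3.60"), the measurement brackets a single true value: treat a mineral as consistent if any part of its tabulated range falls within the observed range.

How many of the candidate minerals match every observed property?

4

Vitreous luster rules out Chlorite.
Monoclinic crystal system: leaves Biotite, Augite, Epidote, Hornblende, Staurolite, Gypsum, Azurite, Orthoclase.
Specific gravity 3.10-3.60 excludes Staurolite, Gypsum, Azurite, Orthoclase.
Remaining candidates: Augite, Biotite, Epidote, Hornblende.
That is 4 minerals.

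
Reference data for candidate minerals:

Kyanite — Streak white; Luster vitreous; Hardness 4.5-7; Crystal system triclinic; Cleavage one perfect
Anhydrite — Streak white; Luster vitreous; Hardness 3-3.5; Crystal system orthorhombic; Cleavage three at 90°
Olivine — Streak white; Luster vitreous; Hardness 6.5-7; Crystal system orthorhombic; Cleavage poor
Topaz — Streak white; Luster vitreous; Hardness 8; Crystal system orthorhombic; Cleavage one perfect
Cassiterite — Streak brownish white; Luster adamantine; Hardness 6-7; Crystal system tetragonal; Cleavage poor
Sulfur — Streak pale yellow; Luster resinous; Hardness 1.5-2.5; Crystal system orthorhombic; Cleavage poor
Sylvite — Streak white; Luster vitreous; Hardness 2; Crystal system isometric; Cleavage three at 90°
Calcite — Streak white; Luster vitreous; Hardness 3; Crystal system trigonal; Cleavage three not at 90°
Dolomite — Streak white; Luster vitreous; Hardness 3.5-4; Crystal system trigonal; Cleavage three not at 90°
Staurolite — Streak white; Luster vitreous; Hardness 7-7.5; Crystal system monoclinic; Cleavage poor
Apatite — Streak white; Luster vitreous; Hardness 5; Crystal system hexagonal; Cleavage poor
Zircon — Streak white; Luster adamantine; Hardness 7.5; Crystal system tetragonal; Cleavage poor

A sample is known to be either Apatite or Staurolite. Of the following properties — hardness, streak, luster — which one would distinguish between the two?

Hardness: Apatite 5, Staurolite 7-7.5 — different.
Streak: both white — same for both.
Luster: both vitreous — same for both.
Hardness is the diagnostic property here.

hardness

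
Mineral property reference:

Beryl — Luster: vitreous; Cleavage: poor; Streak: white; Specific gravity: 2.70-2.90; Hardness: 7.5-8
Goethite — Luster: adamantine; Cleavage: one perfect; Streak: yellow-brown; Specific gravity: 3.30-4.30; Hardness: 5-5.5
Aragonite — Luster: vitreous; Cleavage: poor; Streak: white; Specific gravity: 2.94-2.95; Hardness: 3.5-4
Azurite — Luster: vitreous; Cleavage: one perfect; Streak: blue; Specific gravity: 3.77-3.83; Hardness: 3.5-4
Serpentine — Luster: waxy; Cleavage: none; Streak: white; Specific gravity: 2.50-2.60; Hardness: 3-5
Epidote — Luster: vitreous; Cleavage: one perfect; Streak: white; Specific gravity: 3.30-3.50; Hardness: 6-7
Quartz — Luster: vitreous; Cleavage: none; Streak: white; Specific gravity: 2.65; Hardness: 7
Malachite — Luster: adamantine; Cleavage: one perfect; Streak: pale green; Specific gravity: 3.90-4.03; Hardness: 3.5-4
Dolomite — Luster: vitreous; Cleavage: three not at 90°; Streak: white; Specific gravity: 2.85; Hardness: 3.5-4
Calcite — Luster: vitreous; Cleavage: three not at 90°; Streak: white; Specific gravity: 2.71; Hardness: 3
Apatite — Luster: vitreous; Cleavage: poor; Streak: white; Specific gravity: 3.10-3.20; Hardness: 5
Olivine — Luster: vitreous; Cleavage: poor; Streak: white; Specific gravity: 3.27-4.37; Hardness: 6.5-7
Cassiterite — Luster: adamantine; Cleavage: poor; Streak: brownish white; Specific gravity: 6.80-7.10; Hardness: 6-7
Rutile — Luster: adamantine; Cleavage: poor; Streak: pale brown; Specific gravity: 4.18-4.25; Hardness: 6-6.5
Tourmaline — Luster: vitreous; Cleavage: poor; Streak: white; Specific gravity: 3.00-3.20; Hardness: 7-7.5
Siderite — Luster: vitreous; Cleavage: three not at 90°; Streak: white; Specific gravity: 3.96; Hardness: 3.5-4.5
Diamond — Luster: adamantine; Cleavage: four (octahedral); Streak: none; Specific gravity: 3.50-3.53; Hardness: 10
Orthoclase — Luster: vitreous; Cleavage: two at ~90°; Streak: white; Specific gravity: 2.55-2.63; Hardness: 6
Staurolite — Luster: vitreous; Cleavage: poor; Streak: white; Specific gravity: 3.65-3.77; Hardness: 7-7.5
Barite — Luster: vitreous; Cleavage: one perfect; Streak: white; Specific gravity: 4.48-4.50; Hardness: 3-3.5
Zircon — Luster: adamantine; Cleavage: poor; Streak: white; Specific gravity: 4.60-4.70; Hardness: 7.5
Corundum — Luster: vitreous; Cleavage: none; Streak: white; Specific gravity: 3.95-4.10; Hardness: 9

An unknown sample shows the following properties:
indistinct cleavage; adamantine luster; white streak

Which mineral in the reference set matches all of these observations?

Zircon

Indistinct cleavage: narrows the field to Beryl, Aragonite, Apatite, Olivine, Cassiterite, Rutile, Tourmaline, Staurolite, Zircon.
Adamantine luster: Cassiterite, Rutile, Zircon remain.
White streak: Zircon remains.
Zircon is the sole remaining match.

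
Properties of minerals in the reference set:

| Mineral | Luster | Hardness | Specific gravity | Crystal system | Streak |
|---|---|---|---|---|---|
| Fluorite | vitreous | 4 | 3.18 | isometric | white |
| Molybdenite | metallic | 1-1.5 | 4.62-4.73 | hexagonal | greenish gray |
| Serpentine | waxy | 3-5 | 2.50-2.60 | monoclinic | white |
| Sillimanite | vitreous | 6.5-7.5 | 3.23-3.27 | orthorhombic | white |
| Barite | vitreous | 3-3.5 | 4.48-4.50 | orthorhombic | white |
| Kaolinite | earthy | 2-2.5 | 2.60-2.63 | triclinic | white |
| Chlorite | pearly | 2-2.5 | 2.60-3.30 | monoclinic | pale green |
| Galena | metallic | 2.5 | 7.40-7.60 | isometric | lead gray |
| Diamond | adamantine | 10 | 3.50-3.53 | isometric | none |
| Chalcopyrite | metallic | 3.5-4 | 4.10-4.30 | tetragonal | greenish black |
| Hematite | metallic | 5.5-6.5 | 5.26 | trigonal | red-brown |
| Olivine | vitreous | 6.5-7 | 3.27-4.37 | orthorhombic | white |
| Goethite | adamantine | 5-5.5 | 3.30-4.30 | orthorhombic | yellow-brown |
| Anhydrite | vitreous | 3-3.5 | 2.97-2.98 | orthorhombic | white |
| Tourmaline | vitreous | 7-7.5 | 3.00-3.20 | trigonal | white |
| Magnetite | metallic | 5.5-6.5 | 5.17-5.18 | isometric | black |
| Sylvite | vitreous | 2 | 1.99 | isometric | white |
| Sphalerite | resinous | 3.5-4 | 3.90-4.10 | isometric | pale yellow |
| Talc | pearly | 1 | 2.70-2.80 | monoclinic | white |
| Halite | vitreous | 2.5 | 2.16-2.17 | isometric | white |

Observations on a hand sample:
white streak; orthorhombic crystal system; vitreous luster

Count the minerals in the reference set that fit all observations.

White streak — Fluorite, Serpentine, Sillimanite, Barite, Kaolinite, Olivine, Anhydrite, Tourmaline, Sylvite, Talc, Halite remain.
Orthorhombic crystal system — only Sillimanite, Barite, Olivine, Anhydrite remain.
Vitreous luster — consistent with all remaining minerals.
Consistent with every observation: Anhydrite, Barite, Olivine, Sillimanite.
That is 4 minerals.

4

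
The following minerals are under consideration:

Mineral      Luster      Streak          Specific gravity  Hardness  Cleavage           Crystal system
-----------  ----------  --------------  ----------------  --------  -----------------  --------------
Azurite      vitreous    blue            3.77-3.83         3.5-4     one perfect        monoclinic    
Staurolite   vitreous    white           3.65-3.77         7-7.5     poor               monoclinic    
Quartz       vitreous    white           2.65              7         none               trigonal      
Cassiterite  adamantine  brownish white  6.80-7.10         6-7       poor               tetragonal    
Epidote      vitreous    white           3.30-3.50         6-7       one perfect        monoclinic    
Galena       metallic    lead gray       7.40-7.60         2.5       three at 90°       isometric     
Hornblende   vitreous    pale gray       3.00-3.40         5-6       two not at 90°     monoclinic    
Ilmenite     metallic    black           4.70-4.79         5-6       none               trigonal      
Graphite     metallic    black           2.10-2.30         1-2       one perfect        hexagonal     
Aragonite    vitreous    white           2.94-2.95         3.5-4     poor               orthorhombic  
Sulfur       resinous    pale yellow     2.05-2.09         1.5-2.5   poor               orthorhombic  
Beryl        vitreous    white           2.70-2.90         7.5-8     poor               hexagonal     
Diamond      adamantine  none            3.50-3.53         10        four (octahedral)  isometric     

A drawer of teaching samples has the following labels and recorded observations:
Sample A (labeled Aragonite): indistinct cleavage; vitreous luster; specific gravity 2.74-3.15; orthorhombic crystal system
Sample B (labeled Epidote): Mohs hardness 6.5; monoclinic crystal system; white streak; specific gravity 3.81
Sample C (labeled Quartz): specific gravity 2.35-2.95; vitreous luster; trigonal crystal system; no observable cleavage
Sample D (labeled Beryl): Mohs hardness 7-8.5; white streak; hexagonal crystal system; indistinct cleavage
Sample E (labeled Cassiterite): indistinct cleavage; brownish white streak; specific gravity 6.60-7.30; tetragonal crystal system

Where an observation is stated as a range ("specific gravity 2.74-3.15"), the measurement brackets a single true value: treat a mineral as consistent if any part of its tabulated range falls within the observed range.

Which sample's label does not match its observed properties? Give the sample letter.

B

Sample A: observations are consistent with Aragonite.
Sample B: Epidote has SG 3.30-3.50, but the record shows specific gravity 3.81 — this label is wrong.
Sample C: observations are consistent with Quartz.
Sample D: observations are consistent with Beryl.
Sample E: observations are consistent with Cassiterite.
Sample B is the mislabeled one.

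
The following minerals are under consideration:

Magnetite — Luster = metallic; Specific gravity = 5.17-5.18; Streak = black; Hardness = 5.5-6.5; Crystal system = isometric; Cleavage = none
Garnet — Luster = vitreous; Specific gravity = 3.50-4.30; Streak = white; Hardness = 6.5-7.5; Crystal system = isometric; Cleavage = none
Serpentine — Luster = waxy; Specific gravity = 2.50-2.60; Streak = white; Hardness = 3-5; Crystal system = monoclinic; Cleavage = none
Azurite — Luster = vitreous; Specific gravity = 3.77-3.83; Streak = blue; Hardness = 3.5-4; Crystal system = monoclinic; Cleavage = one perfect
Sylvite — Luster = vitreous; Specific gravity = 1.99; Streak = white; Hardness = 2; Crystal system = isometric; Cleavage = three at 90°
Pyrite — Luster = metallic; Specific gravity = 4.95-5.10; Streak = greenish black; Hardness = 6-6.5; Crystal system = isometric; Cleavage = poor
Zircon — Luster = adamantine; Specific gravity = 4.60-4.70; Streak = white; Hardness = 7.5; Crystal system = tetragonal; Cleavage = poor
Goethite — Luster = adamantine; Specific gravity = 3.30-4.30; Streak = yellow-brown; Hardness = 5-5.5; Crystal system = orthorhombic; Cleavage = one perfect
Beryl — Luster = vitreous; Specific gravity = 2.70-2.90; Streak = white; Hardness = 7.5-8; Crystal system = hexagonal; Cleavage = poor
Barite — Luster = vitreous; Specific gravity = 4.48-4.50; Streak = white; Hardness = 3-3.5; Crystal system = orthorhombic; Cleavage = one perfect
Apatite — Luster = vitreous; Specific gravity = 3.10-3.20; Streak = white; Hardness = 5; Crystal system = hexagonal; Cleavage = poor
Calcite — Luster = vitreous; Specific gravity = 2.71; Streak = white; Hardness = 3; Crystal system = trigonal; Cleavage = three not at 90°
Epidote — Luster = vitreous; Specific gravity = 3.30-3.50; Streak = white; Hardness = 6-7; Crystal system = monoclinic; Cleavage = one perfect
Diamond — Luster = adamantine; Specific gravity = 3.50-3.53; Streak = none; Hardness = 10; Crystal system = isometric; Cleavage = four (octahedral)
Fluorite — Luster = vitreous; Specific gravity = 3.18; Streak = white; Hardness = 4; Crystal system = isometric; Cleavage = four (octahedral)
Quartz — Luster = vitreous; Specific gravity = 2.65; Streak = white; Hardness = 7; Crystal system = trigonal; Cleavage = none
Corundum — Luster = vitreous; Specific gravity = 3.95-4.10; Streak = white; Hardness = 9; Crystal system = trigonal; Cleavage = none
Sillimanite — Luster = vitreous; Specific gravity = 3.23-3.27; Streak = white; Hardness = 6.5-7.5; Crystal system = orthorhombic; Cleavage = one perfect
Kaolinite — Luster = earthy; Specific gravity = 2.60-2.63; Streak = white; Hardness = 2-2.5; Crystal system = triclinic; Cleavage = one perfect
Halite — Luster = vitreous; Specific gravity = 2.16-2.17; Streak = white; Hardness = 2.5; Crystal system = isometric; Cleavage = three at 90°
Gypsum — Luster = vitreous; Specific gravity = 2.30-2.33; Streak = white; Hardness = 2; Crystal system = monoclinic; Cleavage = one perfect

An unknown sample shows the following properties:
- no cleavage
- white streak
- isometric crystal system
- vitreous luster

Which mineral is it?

No cleavage: Magnetite, Garnet, Serpentine, Quartz, Corundum remain.
White streak eliminates Magnetite.
Isometric crystal system: narrows the field to Garnet.
Vitreous luster: all remaining candidates fit.
Only Garnet satisfies all observations.

Garnet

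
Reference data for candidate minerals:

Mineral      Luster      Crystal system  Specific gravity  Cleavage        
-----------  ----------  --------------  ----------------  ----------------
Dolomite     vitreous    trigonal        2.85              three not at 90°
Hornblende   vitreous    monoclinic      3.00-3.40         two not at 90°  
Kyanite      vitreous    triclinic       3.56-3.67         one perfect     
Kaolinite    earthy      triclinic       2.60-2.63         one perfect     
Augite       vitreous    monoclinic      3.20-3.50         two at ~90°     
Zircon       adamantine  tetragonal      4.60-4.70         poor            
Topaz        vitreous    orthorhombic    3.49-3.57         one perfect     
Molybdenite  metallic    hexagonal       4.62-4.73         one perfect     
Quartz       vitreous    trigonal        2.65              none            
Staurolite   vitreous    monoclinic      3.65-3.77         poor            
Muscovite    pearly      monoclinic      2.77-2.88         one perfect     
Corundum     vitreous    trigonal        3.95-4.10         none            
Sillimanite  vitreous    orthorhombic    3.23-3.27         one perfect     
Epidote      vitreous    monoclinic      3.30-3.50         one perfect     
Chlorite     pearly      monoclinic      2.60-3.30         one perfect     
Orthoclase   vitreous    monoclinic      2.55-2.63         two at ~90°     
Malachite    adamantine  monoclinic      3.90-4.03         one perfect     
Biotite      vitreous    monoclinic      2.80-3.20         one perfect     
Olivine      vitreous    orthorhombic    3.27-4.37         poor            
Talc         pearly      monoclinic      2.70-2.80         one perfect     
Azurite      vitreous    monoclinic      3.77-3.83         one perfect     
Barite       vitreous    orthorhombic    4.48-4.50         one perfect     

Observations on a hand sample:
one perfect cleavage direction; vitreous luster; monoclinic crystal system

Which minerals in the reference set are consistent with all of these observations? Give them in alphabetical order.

Azurite, Biotite, Epidote

One perfect cleavage direction — Kyanite, Kaolinite, Topaz, Molybdenite, Muscovite, Sillimanite, Epidote, Chlorite, Malachite, Biotite, Talc, Azurite, Barite remain.
Vitreous luster eliminates Kaolinite, Molybdenite, Muscovite, Chlorite, Malachite, Talc.
Monoclinic crystal system — leaves Epidote, Biotite, Azurite.
The minerals that satisfy all observations are Azurite, Biotite, Epidote.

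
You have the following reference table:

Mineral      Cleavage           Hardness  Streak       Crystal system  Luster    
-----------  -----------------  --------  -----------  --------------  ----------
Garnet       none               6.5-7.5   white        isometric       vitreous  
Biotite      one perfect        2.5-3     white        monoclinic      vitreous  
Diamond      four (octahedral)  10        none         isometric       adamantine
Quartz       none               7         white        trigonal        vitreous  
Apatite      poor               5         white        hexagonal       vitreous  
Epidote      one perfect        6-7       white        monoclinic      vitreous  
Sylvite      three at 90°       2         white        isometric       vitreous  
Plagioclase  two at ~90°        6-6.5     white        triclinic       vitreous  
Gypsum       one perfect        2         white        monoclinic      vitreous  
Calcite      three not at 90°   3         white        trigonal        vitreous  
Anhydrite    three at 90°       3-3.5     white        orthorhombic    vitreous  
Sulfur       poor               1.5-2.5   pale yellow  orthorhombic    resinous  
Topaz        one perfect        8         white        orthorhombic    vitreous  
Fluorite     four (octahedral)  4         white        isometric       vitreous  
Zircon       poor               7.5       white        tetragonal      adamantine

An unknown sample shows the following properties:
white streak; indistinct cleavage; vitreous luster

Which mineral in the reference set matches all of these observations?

Apatite

White streak excludes Diamond, Sulfur.
Indistinct cleavage — only Apatite, Zircon remain.
Vitreous luster eliminates Zircon.
Only Apatite satisfies all observations.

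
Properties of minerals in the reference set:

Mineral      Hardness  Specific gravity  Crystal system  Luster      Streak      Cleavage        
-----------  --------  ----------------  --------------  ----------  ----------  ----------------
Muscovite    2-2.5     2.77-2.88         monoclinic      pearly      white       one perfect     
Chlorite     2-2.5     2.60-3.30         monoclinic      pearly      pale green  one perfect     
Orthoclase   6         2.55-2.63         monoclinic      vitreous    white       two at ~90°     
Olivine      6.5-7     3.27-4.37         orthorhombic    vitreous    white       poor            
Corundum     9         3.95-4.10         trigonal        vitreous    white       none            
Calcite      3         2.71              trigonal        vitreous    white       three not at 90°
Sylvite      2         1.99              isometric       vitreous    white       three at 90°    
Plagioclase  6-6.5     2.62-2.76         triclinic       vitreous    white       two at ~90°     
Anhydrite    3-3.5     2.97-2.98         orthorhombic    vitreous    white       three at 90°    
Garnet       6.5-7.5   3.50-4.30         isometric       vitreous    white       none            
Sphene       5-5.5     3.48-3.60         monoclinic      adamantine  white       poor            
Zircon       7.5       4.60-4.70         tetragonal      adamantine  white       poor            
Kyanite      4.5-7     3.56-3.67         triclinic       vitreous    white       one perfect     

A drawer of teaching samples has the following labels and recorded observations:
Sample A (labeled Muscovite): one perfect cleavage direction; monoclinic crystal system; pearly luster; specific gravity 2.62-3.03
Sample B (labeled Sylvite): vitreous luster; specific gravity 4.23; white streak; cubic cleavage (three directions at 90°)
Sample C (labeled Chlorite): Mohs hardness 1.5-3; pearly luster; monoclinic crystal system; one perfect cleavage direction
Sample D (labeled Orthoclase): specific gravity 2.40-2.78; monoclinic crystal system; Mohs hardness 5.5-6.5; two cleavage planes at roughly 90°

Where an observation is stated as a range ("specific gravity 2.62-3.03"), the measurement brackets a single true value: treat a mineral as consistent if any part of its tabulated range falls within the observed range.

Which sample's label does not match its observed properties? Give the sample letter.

B

Sample A: observations are consistent with Muscovite.
Sample B: Sylvite has SG 1.99, but the record shows specific gravity 4.23 — this label is wrong.
Sample C: observations are consistent with Chlorite.
Sample D: observations are consistent with Orthoclase.
Sample B is the mislabeled one.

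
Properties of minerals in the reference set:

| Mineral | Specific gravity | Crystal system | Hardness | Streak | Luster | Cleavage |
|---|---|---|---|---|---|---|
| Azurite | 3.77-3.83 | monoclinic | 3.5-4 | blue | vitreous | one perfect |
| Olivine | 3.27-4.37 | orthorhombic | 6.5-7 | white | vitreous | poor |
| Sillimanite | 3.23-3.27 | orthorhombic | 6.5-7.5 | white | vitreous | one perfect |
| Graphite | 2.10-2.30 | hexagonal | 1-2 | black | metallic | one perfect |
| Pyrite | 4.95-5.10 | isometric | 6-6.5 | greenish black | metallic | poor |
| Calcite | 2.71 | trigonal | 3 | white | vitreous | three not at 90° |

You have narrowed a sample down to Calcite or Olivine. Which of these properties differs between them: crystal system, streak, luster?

Crystal system: Calcite trigonal, Olivine orthorhombic — these differ.
Streak: both white — no difference.
Luster: both vitreous — no difference.
Only crystal system differs between Calcite and Olivine among the listed tests.

crystal system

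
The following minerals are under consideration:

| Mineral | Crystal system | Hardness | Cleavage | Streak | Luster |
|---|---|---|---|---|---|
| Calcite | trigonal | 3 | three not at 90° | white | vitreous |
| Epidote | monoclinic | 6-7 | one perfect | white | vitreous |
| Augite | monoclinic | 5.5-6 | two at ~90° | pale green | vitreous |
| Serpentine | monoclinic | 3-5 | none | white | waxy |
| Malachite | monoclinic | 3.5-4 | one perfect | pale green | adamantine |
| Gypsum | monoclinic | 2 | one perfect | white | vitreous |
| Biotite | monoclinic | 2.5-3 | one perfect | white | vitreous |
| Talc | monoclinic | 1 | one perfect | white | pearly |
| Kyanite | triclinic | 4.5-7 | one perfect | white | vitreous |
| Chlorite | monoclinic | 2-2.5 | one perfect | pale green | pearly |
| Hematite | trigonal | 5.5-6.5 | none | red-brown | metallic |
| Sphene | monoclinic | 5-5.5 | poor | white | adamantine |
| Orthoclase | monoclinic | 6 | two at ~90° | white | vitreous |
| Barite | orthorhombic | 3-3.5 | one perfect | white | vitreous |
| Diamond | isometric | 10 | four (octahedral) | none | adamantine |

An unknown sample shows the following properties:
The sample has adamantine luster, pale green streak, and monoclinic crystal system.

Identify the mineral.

Adamantine luster: leaves Malachite, Sphene, Diamond.
Pale green streak: narrows the field to Malachite.
Monoclinic crystal system: consistent with all remaining minerals.
Only Malachite satisfies all observations.

Malachite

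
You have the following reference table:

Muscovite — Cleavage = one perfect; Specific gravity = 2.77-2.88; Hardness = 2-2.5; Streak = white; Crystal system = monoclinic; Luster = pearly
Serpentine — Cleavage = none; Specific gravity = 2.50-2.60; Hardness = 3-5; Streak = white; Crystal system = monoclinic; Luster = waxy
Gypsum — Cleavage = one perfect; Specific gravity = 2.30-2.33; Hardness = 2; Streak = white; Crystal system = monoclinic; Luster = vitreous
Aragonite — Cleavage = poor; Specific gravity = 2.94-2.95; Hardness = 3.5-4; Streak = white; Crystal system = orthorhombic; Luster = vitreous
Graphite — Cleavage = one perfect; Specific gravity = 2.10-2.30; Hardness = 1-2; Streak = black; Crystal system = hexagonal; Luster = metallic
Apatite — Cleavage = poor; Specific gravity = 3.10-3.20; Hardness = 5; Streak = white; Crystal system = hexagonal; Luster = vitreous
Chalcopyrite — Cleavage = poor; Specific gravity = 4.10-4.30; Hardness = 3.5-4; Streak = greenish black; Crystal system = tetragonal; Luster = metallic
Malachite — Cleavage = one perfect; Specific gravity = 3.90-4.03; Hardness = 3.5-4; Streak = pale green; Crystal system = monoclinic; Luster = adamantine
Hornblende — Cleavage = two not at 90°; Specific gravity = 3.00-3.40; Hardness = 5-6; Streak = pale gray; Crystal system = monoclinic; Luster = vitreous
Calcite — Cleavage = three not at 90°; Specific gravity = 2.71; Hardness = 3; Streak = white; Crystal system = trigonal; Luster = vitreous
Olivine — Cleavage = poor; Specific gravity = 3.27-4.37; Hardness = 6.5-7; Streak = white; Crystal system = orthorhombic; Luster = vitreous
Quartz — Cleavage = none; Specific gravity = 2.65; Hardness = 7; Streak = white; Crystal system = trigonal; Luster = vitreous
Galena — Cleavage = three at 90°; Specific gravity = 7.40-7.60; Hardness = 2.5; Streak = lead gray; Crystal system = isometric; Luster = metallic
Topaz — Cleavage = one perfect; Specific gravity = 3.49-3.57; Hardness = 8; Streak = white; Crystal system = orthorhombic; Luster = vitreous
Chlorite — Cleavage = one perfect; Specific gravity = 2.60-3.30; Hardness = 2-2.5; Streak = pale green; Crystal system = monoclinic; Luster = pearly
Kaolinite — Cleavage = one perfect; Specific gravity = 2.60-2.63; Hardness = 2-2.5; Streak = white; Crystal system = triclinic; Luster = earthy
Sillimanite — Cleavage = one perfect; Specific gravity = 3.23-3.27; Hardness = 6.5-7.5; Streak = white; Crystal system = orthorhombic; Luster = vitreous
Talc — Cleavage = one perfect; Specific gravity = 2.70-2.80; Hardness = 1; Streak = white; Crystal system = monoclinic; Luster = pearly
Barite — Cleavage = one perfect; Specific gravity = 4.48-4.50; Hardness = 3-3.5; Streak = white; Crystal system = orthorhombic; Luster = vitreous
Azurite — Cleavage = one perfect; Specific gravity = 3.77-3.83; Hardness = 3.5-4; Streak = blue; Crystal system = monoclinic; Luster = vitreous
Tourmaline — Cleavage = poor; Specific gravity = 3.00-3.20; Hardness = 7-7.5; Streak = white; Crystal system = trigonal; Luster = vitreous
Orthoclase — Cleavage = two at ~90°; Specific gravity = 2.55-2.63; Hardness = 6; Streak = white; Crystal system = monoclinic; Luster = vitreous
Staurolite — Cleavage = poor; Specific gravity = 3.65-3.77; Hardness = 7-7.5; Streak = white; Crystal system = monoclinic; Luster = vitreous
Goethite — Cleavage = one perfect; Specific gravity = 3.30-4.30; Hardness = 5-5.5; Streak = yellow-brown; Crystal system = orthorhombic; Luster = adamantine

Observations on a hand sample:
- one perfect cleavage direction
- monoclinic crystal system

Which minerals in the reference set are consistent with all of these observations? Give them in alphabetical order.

One perfect cleavage direction — narrows the field to Muscovite, Gypsum, Graphite, Malachite, Topaz, Chlorite, Kaolinite, Sillimanite, Talc, Barite, Azurite, Goethite.
Monoclinic crystal system excludes Graphite, Topaz, Kaolinite, Sillimanite, Barite, Goethite.
Remaining candidates: Azurite, Chlorite, Gypsum, Malachite, Muscovite, Talc.

Azurite, Chlorite, Gypsum, Malachite, Muscovite, Talc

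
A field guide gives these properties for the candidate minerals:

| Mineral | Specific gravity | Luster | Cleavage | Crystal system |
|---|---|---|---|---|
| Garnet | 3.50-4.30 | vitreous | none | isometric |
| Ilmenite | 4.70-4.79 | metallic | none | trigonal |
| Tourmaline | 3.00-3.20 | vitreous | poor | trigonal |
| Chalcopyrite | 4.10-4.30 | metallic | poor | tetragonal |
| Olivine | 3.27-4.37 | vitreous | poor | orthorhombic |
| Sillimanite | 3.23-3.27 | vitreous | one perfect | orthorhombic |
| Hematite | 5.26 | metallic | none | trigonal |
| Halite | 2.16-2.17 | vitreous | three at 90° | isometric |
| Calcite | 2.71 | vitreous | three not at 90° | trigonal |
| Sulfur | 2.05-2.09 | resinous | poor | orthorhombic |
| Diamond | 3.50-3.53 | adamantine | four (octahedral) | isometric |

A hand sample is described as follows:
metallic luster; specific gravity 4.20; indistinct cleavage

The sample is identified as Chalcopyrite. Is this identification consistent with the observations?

Consistent

Metallic luster — matches Chalcopyrite (metallic luster).
Specific gravity 4.20 — matches Chalcopyrite (SG 4.10-4.30).
Indistinct cleavage — matches Chalcopyrite (cleavage poor).
Nothing contradicts Chalcopyrite.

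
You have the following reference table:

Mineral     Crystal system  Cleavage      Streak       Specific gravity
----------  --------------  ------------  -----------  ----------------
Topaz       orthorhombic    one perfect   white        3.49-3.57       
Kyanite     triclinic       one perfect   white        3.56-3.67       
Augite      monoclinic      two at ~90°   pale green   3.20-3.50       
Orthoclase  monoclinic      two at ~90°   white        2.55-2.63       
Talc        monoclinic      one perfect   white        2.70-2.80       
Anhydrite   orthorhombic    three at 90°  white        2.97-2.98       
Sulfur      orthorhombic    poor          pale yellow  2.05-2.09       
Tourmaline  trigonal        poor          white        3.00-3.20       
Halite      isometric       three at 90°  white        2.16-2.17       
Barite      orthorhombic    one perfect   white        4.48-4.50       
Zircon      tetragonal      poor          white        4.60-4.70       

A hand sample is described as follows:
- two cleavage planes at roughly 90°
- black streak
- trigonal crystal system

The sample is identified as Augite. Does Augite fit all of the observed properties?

No

Two cleavage planes at roughly 90° — consistent with Augite (cleavage two at ~90°).
Black streak — Augite has pale green streak; inconsistent.
Trigonal crystal system — Augite has monoclinic system; inconsistent.
2 of the observed properties are inconsistent with Augite.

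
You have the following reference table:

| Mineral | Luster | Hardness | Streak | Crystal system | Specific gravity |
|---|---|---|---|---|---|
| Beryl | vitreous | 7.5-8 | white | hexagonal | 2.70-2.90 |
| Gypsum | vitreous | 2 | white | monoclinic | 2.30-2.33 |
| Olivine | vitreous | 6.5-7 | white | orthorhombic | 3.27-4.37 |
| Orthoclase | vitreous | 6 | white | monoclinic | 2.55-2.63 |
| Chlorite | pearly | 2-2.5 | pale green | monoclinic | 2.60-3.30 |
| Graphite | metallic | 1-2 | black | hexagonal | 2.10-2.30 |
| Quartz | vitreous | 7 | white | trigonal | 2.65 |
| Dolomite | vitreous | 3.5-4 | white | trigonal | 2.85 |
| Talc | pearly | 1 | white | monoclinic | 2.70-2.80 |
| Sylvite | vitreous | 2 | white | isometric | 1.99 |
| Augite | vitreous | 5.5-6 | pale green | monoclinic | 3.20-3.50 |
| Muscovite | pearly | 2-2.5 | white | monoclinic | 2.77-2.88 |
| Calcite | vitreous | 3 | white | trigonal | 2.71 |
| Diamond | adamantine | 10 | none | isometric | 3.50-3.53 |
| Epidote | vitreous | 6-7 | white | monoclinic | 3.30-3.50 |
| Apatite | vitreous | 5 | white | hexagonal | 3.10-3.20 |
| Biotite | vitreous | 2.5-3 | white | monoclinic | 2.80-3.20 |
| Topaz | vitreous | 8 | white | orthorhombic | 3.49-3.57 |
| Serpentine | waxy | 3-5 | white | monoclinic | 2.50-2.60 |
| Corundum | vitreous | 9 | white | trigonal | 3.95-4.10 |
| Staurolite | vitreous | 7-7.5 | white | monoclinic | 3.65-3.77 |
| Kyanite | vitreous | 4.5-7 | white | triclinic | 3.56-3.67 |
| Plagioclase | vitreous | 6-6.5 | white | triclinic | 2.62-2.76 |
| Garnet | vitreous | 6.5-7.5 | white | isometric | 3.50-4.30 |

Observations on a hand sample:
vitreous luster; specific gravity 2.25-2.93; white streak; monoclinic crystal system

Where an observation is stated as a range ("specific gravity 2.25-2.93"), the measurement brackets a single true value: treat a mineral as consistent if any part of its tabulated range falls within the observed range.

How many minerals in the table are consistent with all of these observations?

3

Vitreous luster is inconsistent with Chlorite, Graphite, Talc, Muscovite, Diamond, Serpentine.
Specific gravity 2.25-2.93 — narrows the field to Beryl, Gypsum, Orthoclase, Quartz, Dolomite, Calcite, Biotite, Plagioclase.
White streak — consistent with all remaining minerals.
Monoclinic crystal system — only Gypsum, Orthoclase, Biotite remain.
Remaining candidates: Biotite, Gypsum, Orthoclase.
That is 3 minerals.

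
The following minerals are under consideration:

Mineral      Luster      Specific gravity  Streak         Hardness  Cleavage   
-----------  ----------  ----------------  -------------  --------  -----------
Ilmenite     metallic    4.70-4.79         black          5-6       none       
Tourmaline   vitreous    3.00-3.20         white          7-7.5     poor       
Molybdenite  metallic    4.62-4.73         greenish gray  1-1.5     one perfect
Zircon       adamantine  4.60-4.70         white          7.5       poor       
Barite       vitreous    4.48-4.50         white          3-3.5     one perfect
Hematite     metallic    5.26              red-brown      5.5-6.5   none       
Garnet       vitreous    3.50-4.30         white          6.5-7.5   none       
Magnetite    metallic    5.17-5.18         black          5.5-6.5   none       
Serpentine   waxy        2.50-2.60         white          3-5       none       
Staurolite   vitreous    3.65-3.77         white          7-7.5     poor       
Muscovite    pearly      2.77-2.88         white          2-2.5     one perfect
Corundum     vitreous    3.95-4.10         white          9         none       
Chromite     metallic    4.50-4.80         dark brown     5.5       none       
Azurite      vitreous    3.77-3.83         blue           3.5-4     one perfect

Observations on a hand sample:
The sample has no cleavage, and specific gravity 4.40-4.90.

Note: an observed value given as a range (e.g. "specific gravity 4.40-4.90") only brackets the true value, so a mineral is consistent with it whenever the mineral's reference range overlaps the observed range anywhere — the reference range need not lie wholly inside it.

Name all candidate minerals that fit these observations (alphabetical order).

No cleavage: only Ilmenite, Hematite, Garnet, Magnetite, Serpentine, Corundum, Chromite remain.
Specific gravity 4.40-4.90: only Ilmenite, Chromite remain.
Remaining candidates: Chromite, Ilmenite.

Chromite, Ilmenite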